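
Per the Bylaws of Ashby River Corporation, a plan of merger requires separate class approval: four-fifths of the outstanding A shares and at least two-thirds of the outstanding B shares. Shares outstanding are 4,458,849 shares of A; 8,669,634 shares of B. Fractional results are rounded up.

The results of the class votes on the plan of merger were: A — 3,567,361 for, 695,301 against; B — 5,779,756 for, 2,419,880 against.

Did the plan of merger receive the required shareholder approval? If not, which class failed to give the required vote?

Approved — every class gave the required vote.

A: 4/5 of 4458849 = 3567079.20, rounded up to 3567080; 3,567,080 required, 3,567,361 in favor — approved.
B: 2/3 of 8669634 = 5779756; 5,779,756 required, 5,779,756 in favor — approved.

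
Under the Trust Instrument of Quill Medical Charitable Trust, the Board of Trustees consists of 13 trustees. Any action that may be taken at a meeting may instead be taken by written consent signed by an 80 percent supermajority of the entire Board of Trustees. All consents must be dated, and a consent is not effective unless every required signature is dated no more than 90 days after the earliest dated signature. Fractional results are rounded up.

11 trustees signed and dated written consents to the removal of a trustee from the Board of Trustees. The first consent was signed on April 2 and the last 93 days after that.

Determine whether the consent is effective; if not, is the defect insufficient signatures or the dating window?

Not effective — dating-window requirement not satisfied.

Signatures required: an 80 percent supermajority of 13 — 4/5 of 13 = 10.40, rounded up to 11, so 11 needed; 11 signed. Sufficient.
Dating window: the latest signature is 93 days after the earliest; the limit is 90 days. Outside the window.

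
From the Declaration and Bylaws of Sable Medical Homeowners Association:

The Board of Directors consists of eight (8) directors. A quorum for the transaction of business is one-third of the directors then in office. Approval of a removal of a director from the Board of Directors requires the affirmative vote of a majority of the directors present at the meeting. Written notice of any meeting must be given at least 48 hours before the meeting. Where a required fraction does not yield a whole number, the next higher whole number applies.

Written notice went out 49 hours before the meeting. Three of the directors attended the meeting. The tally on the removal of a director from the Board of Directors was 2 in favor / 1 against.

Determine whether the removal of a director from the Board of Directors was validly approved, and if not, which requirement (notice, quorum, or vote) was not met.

Valid — all requirements satisfied.

Notice: 49 hours given; 48 required (49 ≥ 48). Satisfied.
Quorum: 3 present; quorum is 3. Satisfied.
Vote: the removal of a director from the Board of Directors requires a majority of the directors present (3). A majority of 3 is 2, so 2 affirmative votes are needed; 2 voted in favor. Satisfied.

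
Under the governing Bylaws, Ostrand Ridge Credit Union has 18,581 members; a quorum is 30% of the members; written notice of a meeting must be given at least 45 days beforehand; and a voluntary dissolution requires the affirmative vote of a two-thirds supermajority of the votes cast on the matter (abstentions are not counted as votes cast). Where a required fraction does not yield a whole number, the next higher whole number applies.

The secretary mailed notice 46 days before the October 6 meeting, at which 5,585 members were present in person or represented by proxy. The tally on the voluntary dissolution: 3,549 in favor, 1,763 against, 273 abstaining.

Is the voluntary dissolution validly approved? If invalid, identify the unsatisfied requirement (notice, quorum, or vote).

Valid — all requirements satisfied.

Notice: 46 days given; 45 required. Satisfied.
Quorum: 30% of 18,581 = 5,574.30, rounded up to 5,575; 5,585 present. Satisfied.
Vote: requires two-thirds of the votes cast (5,585 − 273 abstaining = 5,312); 2/3 of 5312 = 3541.33, rounded up to 3542, so 3,542 needed; 3,549 in favor. Satisfied.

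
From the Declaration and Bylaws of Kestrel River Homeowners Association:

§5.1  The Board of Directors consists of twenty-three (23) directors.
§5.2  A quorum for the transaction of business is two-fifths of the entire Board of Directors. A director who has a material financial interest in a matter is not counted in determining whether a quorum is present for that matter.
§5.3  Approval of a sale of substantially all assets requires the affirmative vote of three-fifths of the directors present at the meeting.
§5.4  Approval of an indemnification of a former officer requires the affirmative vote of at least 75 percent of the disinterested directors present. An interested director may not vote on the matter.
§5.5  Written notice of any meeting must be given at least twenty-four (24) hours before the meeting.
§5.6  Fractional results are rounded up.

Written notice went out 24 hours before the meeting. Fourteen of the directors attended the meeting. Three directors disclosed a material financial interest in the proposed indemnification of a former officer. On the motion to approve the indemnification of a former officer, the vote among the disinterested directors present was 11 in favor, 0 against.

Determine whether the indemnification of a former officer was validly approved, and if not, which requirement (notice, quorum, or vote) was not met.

Notice: 24 hours given; 24 required (24 ≥ 24). Satisfied.
Quorum: 14 present, but the 3 interested directors do not count, leaving 11. Quorum is 10. Satisfied.
Vote: the indemnification of a former officer requires three-fourths of the disinterested directors present (14 − 3 = 11). 3/4 of 11 = 8.25, rounded up to 9, so 9 affirmative votes are needed; 11 voted in favor. Satisfied.

Valid — all requirements satisfied.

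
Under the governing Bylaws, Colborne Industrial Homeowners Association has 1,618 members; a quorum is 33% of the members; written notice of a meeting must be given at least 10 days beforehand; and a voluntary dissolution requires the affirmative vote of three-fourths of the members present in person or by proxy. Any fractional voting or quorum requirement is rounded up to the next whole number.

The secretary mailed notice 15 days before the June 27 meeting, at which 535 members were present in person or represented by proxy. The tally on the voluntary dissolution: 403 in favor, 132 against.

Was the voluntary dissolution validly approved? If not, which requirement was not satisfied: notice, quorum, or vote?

Valid — all requirements satisfied.

Notice: 15 days given; 10 required. Satisfied.
Quorum: 33% of 1,618 = 533.94, rounded up to 534; 535 present. Satisfied.
Vote: requires three-fourths of those present (535); 3/4 of 535 = 401.25, rounded up to 402, so 402 needed; 403 in favor. Satisfied.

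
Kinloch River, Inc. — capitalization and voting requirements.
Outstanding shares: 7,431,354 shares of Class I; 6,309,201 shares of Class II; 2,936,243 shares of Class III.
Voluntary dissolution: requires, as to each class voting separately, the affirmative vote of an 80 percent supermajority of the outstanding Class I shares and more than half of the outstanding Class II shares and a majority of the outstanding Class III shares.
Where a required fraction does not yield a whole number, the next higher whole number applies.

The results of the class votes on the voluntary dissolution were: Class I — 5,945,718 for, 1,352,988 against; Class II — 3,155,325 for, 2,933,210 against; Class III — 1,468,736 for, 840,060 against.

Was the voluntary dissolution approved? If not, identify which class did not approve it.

Class I: 4/5 of 7431354 = 5945083.20, rounded up to 5945084; 5,945,084 required, 5,945,718 in favor — approved.
Class II: a majority of 6309201 is 3154601; 3,154,601 required, 3,155,325 in favor — approved.
Class III: a majority of 2936243 is 1468122; 1,468,122 required, 1,468,736 in favor — approved.

Approved — every class gave the required vote.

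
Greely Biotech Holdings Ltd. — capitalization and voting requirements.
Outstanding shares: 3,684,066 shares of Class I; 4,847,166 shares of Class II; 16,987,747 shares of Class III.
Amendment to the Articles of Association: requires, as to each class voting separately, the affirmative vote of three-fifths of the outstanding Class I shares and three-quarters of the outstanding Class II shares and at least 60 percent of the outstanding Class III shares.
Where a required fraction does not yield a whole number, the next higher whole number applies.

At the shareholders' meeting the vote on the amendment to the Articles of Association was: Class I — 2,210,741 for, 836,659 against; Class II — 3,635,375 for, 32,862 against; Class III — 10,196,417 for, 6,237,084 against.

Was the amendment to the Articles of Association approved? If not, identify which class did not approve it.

Class I: 3/5 of 3684066 = 2210439.60, rounded up to 2210440; 2,210,440 required, 2,210,741 in favor — approved.
Class II: 3/4 of 4847166 = 3635374.50, rounded up to 3635375; 3,635,375 required, 3,635,375 in favor — approved.
Class III: 3/5 of 16987747 = 10192648.20, rounded up to 10192649; 10,192,649 required, 10,196,417 in favor — approved.

Approved — every class gave the required vote.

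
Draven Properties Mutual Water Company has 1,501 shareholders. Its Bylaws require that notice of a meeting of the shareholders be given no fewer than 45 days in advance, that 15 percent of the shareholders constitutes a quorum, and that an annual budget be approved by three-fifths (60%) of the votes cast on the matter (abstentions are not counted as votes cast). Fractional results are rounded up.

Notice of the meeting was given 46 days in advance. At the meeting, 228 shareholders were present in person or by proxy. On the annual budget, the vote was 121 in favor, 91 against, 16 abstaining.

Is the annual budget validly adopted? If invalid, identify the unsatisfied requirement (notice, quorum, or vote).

Invalid — vote requirement not satisfied.

Notice: 46 days given; 45 required. Satisfied.
Quorum: 15% of 1,501 = 225.15, rounded up to 226; 228 present. Satisfied.
Vote: requires three-fifths of the votes cast (228 − 16 abstaining = 212); 3/5 of 212 = 127.20, rounded up to 128, so 128 needed; 121 in favor. Not satisfied.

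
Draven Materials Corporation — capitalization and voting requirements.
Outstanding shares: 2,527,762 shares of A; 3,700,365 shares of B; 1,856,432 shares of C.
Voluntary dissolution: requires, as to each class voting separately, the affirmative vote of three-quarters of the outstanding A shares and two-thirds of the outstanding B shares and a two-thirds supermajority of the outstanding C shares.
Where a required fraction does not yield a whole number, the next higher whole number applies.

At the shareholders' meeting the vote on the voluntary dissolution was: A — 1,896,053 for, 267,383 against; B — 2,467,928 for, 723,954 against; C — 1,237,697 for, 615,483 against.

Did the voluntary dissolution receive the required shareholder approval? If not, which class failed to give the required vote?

A: 3/4 of 2527762 = 1895821.50, rounded up to 1895822; 1,895,822 required, 1,896,053 in favor — approved.
B: 2/3 of 3700365 = 2466910; 2,466,910 required, 2,467,928 in favor — approved.
C: 2/3 of 1856432 = 1237621.33, rounded up to 1237622; 1,237,622 required, 1,237,697 in favor — approved.

Approved — every class gave the required vote.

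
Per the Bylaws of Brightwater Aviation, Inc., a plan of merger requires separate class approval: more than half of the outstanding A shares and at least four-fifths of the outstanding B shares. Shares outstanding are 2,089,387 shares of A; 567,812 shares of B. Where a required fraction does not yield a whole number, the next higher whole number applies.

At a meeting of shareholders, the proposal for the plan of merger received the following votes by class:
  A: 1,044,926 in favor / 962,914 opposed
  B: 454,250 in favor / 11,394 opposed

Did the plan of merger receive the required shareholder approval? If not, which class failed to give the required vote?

Approved — every class gave the required vote.

A: a majority of 2089387 is 1044694; 1,044,694 required, 1,044,926 in favor — approved.
B: 4/5 of 567812 = 454249.60, rounded up to 454250; 454,250 required, 454,250 in favor — approved.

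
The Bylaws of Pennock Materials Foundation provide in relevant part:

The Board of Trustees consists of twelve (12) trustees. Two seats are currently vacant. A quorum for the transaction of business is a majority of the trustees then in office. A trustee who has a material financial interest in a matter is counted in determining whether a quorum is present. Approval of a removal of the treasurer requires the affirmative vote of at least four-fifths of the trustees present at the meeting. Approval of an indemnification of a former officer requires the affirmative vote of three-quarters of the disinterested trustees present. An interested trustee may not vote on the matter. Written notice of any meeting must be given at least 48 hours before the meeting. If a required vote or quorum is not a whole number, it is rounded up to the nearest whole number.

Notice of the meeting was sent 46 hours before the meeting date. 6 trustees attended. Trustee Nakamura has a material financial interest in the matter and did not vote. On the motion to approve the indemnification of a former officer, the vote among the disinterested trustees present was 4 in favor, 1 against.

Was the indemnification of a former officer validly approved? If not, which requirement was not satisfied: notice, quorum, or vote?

Notice: 46 hours given; 48 required (46 < 48). Not satisfied.
Quorum: 6 present (interested trustees count toward quorum); quorum is 6. Satisfied.
Vote: the indemnification of a former officer requires three-fourths of the disinterested trustees present (6 − 1 = 5). 3/4 of 5 = 3.75, rounded up to 4, so 4 affirmative votes are needed; 4 voted in favor. Satisfied.

Invalid — notice requirement not satisfied.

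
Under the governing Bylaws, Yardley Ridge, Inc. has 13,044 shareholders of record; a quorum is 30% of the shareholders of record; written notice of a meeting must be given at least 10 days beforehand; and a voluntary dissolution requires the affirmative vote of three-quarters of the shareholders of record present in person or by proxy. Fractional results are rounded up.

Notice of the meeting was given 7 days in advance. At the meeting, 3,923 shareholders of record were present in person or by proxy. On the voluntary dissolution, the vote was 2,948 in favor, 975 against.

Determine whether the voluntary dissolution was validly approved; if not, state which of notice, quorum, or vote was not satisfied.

Notice: 7 days given; 10 required. Not satisfied.
Quorum: 30% of 13,044 = 3,913.20, rounded up to 3,914; 3,923 present. Satisfied.
Vote: requires three-fourths of those present (3,923); 3/4 of 3923 = 2942.25, rounded up to 2943, so 2,943 needed; 2,948 in favor. Satisfied.

Invalid — notice requirement not satisfied.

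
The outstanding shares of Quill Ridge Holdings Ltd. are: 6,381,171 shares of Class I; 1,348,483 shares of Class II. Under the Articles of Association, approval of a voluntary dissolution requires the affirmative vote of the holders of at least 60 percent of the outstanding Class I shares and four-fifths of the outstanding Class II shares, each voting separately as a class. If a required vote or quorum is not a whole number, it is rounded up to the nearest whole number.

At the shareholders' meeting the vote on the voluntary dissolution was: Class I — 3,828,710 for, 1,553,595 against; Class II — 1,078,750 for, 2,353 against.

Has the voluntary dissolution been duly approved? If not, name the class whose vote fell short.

Not approved — the Class II shares did not give the required vote.

Class I: 3/5 of 6381171 = 3828702.60, rounded up to 3828703; 3,828,703 required, 3,828,710 in favor — approved.
Class II: 4/5 of 1348483 = 1078786.40, rounded up to 1078787; 1,078,787 required, 1,078,750 in favor — not approved.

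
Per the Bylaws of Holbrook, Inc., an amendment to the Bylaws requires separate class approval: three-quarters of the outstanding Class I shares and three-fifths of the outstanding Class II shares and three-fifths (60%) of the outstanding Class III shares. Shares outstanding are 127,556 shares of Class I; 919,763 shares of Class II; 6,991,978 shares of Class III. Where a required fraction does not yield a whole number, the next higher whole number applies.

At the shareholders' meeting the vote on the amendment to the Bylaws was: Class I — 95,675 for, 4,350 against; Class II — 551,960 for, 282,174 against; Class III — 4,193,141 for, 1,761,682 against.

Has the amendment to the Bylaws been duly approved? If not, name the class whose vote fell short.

Not approved — the Class III shares did not give the required vote.

Class I: 3/4 of 127556 = 95667; 95,667 required, 95,675 in favor — approved.
Class II: 3/5 of 919763 = 551857.80, rounded up to 551858; 551,858 required, 551,960 in favor — approved.
Class III: 3/5 of 6991978 = 4195186.80, rounded up to 4195187; 4,195,187 required, 4,193,141 in favor — not approved.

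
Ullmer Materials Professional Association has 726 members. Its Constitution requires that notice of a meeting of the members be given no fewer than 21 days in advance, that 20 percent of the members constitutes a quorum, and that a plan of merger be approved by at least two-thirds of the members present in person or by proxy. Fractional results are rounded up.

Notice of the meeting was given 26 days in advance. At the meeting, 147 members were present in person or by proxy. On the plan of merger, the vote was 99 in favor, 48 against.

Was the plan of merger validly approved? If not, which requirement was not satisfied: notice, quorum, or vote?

Valid — all requirements satisfied.

Notice: 26 days given; 21 required. Satisfied.
Quorum: 20% of 726 = 145.20, rounded up to 146; 147 present. Satisfied.
Vote: requires two-thirds of those present (147); 2/3 of 147 = 98, so 98 needed; 99 in favor. Satisfied.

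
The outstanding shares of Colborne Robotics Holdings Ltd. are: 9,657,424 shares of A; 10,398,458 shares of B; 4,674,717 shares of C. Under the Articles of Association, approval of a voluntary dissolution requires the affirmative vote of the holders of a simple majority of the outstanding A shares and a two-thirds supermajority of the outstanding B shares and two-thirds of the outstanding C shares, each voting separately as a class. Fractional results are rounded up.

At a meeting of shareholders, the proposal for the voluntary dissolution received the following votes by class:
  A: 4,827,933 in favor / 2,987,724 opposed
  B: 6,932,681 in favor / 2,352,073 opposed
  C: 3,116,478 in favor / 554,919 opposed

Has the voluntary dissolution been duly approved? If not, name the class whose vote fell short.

A: a majority of 9657424 is 4828713; 4,828,713 required, 4,827,933 in favor — not approved.
B: 2/3 of 10398458 = 6932305.33, rounded up to 6932306; 6,932,306 required, 6,932,681 in favor — approved.
C: 2/3 of 4674717 = 3116478; 3,116,478 required, 3,116,478 in favor — approved.

Not approved — the A shares did not give the required vote.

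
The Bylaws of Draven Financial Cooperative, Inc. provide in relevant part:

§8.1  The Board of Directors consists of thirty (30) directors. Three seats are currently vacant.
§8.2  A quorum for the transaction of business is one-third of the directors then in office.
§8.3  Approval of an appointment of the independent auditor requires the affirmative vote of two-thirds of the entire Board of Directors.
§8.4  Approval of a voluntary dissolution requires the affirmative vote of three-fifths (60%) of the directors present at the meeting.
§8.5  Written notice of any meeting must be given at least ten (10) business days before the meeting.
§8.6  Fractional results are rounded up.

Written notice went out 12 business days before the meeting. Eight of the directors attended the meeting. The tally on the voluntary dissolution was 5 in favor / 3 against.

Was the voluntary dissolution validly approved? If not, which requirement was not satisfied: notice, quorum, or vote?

Notice: 12 business days given; 10 required (12 ≥ 10). Satisfied.
Quorum: 8 present; quorum is 9. Not satisfied.
Vote: the voluntary dissolution requires three-fifths of the directors present (8). 3/5 of 8 = 4.80, rounded up to 5, so 5 affirmative votes are needed; 5 voted in favor. Satisfied. (Moot — without a quorum no business can be validly transacted.)

Invalid — quorum requirement not satisfied.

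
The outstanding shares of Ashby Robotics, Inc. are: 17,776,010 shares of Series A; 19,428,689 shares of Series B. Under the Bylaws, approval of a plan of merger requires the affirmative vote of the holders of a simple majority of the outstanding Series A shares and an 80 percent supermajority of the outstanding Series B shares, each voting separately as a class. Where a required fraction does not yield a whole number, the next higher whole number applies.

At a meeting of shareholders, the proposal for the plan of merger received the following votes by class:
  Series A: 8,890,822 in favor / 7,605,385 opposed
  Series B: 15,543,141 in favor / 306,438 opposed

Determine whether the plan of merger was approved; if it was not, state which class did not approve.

Approved — every class gave the required vote.

Series A: a majority of 17776010 is 8888006; 8,888,006 required, 8,890,822 in favor — approved.
Series B: 4/5 of 19428689 = 15542951.20, rounded up to 15542952; 15,542,952 required, 15,543,141 in favor — approved.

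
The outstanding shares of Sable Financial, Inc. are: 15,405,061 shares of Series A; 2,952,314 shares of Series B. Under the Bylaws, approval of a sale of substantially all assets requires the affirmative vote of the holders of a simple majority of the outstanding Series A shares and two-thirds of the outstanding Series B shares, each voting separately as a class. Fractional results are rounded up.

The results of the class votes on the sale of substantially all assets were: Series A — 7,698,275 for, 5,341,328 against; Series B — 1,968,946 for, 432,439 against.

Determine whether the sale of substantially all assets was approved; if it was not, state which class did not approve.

Series A: a majority of 15405061 is 7702531; 7,702,531 required, 7,698,275 in favor — not approved.
Series B: 2/3 of 2952314 = 1968209.33, rounded up to 1968210; 1,968,210 required, 1,968,946 in favor — approved.

Not approved — the Series A shares did not give the required vote.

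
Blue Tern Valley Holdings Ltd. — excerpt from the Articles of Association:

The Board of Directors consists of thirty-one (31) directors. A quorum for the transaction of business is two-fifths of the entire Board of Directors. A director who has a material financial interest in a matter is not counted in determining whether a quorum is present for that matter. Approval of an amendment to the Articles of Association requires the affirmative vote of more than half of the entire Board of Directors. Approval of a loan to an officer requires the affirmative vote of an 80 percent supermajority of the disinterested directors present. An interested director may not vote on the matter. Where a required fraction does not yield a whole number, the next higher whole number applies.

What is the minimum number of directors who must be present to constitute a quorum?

13

2/5 of 31 = 12.40, rounded up to 13.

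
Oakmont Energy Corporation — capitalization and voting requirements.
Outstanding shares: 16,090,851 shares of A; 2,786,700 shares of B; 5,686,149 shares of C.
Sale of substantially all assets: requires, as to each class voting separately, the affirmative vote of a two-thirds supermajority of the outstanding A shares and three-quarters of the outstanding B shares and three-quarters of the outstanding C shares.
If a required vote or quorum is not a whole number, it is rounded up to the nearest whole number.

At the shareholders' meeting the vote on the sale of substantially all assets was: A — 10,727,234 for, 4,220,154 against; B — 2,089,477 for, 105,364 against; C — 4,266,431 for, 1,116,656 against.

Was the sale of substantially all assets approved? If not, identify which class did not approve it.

Not approved — the B shares did not give the required vote.

A: 2/3 of 16090851 = 10727234; 10,727,234 required, 10,727,234 in favor — approved.
B: 3/4 of 2786700 = 2090025; 2,090,025 required, 2,089,477 in favor — not approved.
C: 3/4 of 5686149 = 4264611.75, rounded up to 4264612; 4,264,612 required, 4,266,431 in favor — approved.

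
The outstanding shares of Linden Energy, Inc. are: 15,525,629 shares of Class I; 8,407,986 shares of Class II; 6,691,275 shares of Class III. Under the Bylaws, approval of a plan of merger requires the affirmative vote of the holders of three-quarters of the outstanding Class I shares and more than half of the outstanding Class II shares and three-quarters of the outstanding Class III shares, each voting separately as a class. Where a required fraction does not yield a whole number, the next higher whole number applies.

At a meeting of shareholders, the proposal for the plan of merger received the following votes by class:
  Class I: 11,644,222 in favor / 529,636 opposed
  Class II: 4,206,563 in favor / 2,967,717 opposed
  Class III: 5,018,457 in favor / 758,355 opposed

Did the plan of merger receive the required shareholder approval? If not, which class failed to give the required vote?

Approved — every class gave the required vote.

Class I: 3/4 of 15525629 = 11644221.75, rounded up to 11644222; 11,644,222 required, 11,644,222 in favor — approved.
Class II: a majority of 8407986 is 4203994; 4,203,994 required, 4,206,563 in favor — approved.
Class III: 3/4 of 6691275 = 5018456.25, rounded up to 5018457; 5,018,457 required, 5,018,457 in favor — approved.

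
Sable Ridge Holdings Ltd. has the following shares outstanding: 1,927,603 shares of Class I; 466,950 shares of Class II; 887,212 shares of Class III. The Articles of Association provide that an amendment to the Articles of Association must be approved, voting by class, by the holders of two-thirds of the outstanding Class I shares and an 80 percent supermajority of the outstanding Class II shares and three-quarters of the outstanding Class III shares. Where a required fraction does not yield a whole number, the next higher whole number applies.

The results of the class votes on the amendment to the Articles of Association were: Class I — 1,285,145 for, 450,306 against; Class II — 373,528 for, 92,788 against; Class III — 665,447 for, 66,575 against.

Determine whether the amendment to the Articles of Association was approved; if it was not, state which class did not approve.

Class I: 2/3 of 1927603 = 1285068.67, rounded up to 1285069; 1,285,069 required, 1,285,145 in favor — approved.
Class II: 4/5 of 466950 = 373560; 373,560 required, 373,528 in favor — not approved.
Class III: 3/4 of 887212 = 665409; 665,409 required, 665,447 in favor — approved.

Not approved — the Class II shares did not give the required vote.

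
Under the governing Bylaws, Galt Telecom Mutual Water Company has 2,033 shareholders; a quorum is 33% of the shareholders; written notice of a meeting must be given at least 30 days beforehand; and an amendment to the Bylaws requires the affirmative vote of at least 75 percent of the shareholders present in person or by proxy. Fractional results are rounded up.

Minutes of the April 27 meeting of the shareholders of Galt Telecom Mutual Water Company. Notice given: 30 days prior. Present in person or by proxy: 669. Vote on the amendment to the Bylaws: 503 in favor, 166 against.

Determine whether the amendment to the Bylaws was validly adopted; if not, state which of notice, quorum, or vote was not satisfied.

Invalid — quorum requirement not satisfied.

Notice: 30 days given; 30 required. Satisfied.
Quorum: 33% of 2,033 = 670.89, rounded up to 671; 669 present. Not satisfied.
Vote: requires three-fourths of those present (669); 3/4 of 669 = 501.75, rounded up to 502, so 502 needed; 503 in favor. Satisfied.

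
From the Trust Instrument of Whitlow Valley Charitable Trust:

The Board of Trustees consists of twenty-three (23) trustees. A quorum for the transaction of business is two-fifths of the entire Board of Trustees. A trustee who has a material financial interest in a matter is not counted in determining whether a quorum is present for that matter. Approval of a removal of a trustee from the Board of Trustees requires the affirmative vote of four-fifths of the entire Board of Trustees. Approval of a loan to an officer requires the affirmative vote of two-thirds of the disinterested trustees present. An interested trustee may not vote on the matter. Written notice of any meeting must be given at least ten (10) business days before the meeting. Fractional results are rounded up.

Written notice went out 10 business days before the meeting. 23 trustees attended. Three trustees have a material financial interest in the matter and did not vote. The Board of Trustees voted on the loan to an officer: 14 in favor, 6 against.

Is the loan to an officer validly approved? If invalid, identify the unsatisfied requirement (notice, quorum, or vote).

Notice: 10 business days given; 10 required (10 ≥ 10). Satisfied.
Quorum: 23 present, but the 3 interested trustees do not count, leaving 20. Quorum is 10. Satisfied.
Vote: the loan to an officer requires two-thirds of the disinterested trustees present (23 − 3 = 20). 2/3 of 20 = 13.33, rounded up to 14, so 14 affirmative votes are needed; 14 voted in favor. Satisfied.

Valid — all requirements satisfied.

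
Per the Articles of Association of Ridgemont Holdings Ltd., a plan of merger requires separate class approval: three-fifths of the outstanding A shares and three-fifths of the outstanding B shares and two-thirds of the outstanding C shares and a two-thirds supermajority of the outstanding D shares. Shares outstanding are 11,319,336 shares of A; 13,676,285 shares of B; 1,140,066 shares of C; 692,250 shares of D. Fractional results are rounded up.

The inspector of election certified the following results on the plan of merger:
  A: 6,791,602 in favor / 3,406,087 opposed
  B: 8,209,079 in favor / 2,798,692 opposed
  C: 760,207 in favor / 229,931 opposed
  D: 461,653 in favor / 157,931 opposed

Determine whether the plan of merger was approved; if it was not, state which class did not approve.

A: 3/5 of 11319336 = 6791601.60, rounded up to 6791602; 6,791,602 required, 6,791,602 in favor — approved.
B: 3/5 of 13676285 = 8205771; 8,205,771 required, 8,209,079 in favor — approved.
C: 2/3 of 1140066 = 760044; 760,044 required, 760,207 in favor — approved.
D: 2/3 of 692250 = 461500; 461,500 required, 461,653 in favor — approved.

Approved — every class gave the required vote.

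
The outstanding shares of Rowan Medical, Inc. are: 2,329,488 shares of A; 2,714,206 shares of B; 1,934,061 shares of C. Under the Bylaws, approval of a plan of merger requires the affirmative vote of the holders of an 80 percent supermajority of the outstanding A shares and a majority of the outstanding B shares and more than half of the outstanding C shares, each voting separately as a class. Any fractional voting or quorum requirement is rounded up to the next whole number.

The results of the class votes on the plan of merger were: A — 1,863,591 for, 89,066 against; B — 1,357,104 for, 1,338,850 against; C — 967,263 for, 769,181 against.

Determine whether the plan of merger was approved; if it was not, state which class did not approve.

A: 4/5 of 2329488 = 1863590.40, rounded up to 1863591; 1,863,591 required, 1,863,591 in favor — approved.
B: a majority of 2714206 is 1357104; 1,357,104 required, 1,357,104 in favor — approved.
C: a majority of 1934061 is 967031; 967,031 required, 967,263 in favor — approved.

Approved — every class gave the required vote.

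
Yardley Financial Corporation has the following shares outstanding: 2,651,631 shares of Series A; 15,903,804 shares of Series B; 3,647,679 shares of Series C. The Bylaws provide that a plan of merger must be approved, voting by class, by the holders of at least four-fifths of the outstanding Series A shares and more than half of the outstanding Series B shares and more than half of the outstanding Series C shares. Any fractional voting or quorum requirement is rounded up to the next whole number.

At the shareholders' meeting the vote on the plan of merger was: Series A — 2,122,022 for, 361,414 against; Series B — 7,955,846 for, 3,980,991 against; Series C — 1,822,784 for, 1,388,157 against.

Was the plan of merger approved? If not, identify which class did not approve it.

Series A: 4/5 of 2651631 = 2121304.80, rounded up to 2121305; 2,121,305 required, 2,122,022 in favor — approved.
Series B: a majority of 15903804 is 7951903; 7,951,903 required, 7,955,846 in favor — approved.
Series C: a majority of 3647679 is 1823840; 1,823,840 required, 1,822,784 in favor — not approved.

Not approved — the Series C shares did not give the required vote.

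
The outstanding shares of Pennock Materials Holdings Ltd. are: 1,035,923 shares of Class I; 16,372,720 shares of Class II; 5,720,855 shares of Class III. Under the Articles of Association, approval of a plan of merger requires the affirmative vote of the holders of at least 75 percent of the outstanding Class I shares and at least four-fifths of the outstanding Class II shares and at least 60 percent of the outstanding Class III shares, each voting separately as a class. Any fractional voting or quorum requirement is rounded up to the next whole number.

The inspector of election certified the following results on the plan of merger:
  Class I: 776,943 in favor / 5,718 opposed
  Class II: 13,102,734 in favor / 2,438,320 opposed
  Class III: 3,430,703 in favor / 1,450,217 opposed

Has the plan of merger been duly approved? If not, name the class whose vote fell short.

Class I: 3/4 of 1035923 = 776942.25, rounded up to 776943; 776,943 required, 776,943 in favor — approved.
Class II: 4/5 of 16372720 = 13098176; 13,098,176 required, 13,102,734 in favor — approved.
Class III: 3/5 of 5720855 = 3432513; 3,432,513 required, 3,430,703 in favor — not approved.

Not approved — the Class III shares did not give the required vote.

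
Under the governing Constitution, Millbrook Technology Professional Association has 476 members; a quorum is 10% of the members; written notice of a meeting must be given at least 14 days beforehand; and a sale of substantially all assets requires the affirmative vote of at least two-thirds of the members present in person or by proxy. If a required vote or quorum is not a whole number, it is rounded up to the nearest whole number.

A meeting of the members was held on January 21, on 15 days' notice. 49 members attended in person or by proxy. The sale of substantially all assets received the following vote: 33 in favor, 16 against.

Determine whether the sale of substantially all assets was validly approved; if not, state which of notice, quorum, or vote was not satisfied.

Valid — all requirements satisfied.

Notice: 15 days given; 14 required. Satisfied.
Quorum: 10% of 476 = 47.60, rounded up to 48; 49 present. Satisfied.
Vote: requires two-thirds of those present (49); 2/3 of 49 = 32.67, rounded up to 33, so 33 needed; 33 in favor. Satisfied.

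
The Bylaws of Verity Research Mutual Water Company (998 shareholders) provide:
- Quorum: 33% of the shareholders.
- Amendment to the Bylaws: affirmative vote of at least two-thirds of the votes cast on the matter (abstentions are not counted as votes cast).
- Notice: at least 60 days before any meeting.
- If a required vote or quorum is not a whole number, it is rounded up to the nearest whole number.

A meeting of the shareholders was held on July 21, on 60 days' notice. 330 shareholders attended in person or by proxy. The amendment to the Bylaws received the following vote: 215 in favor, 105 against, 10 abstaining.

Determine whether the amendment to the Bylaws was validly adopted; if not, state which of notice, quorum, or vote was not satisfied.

Notice: 60 days given; 60 required. Satisfied.
Quorum: 33% of 998 = 329.34, rounded up to 330; 330 present. Satisfied.
Vote: requires two-thirds of the votes cast (330 − 10 abstaining = 320); 2/3 of 320 = 213.33, rounded up to 214, so 214 needed; 215 in favor. Satisfied.

Valid — all requirements satisfied.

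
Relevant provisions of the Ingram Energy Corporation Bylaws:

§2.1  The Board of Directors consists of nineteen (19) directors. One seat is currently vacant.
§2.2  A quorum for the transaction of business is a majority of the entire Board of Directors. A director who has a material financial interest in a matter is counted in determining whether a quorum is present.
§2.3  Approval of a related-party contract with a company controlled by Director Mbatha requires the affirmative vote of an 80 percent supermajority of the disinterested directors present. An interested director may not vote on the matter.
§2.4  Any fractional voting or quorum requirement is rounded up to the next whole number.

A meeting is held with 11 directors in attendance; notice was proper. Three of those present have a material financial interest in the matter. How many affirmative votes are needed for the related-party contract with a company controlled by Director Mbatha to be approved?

The related-party contract with a company controlled by Director Mbatha requires four-fifths of the disinterested directors present (11 − 3 = 8).
4/5 of 8 = 6.40, rounded up to 7.

7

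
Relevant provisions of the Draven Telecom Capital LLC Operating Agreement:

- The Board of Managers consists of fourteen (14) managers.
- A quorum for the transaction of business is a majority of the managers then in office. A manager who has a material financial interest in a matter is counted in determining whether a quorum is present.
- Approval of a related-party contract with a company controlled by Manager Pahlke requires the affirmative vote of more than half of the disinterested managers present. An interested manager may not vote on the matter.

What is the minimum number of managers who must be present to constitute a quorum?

8

A majority of 14 is 8.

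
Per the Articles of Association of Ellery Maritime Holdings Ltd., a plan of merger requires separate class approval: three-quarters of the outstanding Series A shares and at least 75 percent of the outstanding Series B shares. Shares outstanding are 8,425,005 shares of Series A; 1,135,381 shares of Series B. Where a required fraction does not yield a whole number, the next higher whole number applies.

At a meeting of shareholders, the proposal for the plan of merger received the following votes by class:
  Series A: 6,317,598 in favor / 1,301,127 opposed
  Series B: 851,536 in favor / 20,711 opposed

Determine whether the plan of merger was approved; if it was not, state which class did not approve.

Series A: 3/4 of 8425005 = 6318753.75, rounded up to 6318754; 6,318,754 required, 6,317,598 in favor — not approved.
Series B: 3/4 of 1135381 = 851535.75, rounded up to 851536; 851,536 required, 851,536 in favor — approved.

Not approved — the Series A shares did not give the required vote.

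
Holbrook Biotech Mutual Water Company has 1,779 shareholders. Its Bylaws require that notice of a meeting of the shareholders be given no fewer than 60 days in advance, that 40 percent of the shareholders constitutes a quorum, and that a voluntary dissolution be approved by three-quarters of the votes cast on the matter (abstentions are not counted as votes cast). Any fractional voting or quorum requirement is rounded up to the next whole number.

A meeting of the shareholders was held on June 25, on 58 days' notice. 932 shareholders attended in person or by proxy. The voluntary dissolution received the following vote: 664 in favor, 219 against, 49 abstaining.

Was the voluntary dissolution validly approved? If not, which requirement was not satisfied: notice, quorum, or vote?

Notice: 58 days given; 60 required. Not satisfied.
Quorum: 40% of 1,779 = 711.60, rounded up to 712; 932 present. Satisfied.
Vote: requires three-fourths of the votes cast (932 − 49 abstaining = 883); 3/4 of 883 = 662.25, rounded up to 663, so 663 needed; 664 in favor. Satisfied.

Invalid — notice requirement not satisfied.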